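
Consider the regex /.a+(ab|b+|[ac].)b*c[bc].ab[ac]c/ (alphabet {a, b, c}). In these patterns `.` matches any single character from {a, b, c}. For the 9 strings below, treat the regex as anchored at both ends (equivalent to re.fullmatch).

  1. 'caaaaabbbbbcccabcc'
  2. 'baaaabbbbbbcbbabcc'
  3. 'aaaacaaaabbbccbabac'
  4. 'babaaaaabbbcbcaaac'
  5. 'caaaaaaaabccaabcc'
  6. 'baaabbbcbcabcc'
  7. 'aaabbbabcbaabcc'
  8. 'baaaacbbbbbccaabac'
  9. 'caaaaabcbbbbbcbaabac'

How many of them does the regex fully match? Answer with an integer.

5

1 → match
2 → match
3 → no match
4 → no match
5 → match
6 → match
7 → no match
8 → match
9 → no match
Total matched: 5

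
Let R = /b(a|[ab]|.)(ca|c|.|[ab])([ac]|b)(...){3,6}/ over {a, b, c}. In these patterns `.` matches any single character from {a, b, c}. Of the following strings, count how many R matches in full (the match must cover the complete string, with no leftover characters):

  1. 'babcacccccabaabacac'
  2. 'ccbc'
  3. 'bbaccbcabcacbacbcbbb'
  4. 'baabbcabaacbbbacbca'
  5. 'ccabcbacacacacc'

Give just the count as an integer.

2

1 → match
2. 'ccbc' → no match — must start with 'b'
3 → no match
4 → match
5 → no match — must start with 'b'
Total matched: 2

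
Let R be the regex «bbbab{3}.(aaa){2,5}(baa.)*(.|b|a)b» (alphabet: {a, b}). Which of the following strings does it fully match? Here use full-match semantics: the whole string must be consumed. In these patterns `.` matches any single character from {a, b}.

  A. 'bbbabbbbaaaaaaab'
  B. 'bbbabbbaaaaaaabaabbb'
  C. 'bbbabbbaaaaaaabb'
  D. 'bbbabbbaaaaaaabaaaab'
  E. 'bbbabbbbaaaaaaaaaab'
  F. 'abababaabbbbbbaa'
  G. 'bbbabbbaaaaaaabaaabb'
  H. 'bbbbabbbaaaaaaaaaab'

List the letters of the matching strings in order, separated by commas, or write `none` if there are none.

A, B, C, D, E, G

A → match
B → match
C → match
D → match
E → match
F → no match — must start with 'bbbab'
G → match
H → no match — must start with 'bbbab'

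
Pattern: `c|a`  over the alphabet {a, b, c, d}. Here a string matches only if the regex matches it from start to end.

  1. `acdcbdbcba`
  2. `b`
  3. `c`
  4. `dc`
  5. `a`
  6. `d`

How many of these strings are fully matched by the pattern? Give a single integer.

2

1 → no match
2 → no match
3 → match
4 → no match
5 → match
6 → no match
Total matched: 2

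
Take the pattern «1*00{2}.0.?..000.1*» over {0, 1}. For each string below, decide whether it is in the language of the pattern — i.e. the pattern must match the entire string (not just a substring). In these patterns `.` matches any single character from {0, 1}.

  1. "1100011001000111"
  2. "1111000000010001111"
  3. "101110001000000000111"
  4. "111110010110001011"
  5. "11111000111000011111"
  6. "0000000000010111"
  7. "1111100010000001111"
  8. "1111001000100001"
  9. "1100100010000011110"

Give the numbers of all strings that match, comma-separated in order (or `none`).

2, 7

1 → no match
2 → match
3 → no match
4 → no match
5 → no match
6 → no match
7 → match
8 → no match
9 → no match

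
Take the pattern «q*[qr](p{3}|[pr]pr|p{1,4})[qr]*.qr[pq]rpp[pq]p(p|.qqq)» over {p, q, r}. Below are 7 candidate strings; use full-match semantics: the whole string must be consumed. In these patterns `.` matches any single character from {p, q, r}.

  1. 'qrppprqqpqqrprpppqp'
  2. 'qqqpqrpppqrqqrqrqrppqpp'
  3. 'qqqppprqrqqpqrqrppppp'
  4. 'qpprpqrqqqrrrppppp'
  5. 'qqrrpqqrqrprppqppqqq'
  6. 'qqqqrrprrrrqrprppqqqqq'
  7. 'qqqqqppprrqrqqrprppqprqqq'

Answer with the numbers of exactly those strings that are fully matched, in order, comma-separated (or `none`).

1 → no match
2 → no match
3 → match
4 → no match
5 → no match
6 → no match
7 → match

3, 7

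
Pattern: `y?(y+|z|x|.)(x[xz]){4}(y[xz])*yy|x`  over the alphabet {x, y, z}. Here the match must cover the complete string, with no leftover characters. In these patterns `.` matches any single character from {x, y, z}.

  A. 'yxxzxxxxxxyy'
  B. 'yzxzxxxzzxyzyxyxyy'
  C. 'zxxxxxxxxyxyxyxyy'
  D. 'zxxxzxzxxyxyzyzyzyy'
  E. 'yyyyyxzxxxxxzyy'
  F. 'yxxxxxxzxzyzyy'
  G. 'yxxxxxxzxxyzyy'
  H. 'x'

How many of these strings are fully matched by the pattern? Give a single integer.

7

A → match
B → no match
C → match
D → match
E → match
F → match
G → match
H → match
Total matched: 7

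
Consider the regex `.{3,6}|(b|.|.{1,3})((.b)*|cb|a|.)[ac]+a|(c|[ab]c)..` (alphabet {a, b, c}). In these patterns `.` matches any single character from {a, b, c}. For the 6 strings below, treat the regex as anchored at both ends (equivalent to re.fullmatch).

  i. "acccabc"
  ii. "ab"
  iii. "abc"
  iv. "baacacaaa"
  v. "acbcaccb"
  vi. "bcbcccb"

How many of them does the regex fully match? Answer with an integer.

i → no match
ii → no match
iii → match
iv → match
v → no match
vi → no match
Total matched: 2

2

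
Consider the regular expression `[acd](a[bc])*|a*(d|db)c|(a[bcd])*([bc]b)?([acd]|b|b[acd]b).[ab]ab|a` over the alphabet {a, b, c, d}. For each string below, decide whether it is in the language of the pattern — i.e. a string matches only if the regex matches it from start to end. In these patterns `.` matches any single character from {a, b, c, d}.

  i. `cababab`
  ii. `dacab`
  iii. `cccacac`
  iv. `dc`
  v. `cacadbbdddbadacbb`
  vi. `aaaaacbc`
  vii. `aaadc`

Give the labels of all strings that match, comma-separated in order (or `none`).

i. `cababab` → match
ii. `dacab` → match
iii. `cccacac` → no match
iv. `dc` → match
v → no match
vi. `aaaaacbc` → no match
vii. `aaadc` → match

i, ii, iv, vii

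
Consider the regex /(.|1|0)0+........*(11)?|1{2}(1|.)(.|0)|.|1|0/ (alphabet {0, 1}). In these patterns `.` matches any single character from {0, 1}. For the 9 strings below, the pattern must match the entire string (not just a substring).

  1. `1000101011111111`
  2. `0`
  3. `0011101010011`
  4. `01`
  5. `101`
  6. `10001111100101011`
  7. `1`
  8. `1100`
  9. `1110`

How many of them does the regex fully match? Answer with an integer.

7

1 → match
2 → match
3 → match
4 → no match
5 → no match
6 → match
7 → match
8 → match
9 → match
Total matched: 7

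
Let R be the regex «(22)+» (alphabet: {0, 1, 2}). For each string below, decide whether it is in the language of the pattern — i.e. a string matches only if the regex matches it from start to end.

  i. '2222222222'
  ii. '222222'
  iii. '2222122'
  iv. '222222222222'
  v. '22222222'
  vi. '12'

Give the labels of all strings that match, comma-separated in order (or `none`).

i → match
ii → match
iii → no match
iv → match
v → match
vi → no match — must start with '22'

i, ii, iv, v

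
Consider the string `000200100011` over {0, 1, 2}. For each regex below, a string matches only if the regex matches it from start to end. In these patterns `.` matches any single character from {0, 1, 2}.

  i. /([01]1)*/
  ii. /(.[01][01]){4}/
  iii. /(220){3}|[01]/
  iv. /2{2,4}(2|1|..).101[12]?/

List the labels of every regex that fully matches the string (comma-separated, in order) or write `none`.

i → no match
ii → match
iii → no match
iv → no match — must start with `2`

ii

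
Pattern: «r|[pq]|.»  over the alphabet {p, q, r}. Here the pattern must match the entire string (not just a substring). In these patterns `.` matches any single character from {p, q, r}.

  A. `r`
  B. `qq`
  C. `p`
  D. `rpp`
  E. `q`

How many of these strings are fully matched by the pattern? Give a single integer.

A → match
B → no match
C → match
D → no match
E → match
Total matched: 3

3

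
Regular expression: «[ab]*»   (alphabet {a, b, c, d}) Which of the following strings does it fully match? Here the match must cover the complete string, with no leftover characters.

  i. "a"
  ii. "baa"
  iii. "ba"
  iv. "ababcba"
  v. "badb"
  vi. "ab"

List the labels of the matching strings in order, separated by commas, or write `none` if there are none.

i, ii, iii, vi

i → match
ii → match
iii → match
iv → no match
v → no match
vi → match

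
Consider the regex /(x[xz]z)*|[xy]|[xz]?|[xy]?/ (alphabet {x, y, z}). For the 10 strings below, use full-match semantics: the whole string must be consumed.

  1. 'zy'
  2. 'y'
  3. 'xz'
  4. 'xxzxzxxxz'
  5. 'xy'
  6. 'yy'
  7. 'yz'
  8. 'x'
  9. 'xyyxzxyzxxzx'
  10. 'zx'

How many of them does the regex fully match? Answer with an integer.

1 → no match
2 → match
3 → no match
4 → no match
5 → no match
6 → no match
7 → no match
8 → match
9 → no match
10 → no match
Total matched: 2

2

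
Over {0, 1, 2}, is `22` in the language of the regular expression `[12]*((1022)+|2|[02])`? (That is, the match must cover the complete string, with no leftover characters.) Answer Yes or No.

Yes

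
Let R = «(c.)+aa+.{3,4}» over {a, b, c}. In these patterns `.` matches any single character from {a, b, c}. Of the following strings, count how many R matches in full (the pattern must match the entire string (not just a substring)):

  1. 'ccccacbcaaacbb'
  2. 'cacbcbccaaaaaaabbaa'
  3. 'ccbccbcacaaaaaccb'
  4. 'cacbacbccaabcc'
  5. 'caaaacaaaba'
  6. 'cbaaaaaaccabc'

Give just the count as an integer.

1 → no match
2 → match
3 → no match
4 → no match
5 → no match
6 → no match
Total matched: 1

1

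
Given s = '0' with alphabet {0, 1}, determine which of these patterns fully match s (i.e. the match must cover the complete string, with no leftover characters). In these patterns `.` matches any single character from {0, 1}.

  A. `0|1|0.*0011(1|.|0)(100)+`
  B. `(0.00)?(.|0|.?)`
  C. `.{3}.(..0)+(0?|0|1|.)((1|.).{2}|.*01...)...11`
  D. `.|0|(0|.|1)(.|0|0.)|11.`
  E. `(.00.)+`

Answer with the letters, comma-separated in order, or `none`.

A → match
B → match
C → no match — must end with '11'
D → match
E → no match

A, B, D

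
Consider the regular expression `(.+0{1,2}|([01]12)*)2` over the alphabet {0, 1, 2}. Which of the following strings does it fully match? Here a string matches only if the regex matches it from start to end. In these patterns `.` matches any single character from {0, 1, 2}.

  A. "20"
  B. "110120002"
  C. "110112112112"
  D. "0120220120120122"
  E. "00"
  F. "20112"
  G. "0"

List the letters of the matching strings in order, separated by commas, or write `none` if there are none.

B

A → no match — must end with "2"
B → match
C → no match
D → no match
E → no match — must end with "2"
F → no match
G → no match — must end with "2"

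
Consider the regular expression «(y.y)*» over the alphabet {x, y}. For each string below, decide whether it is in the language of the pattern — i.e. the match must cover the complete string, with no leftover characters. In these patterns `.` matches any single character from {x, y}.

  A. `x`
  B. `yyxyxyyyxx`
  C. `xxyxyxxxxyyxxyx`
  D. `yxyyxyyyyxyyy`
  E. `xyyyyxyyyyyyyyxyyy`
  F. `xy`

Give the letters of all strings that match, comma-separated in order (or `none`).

none

A → no match
B → no match
C → no match
D → no match
E → no match
F → no match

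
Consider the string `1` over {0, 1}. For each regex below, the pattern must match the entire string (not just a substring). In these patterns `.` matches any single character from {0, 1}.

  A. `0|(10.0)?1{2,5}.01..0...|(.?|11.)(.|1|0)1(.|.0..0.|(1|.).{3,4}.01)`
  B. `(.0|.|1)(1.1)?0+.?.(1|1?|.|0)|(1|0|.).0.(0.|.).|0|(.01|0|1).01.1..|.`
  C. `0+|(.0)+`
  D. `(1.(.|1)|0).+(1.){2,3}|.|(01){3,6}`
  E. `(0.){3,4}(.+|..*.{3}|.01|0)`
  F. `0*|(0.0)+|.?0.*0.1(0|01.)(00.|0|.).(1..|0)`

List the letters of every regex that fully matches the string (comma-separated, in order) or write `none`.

A → no match
B → match
C → no match — must end with `0`
D → match
E → no match — must start with `0`
F → no match

B, D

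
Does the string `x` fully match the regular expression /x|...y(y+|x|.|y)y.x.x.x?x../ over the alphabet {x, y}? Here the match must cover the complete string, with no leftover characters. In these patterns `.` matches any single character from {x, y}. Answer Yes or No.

Yes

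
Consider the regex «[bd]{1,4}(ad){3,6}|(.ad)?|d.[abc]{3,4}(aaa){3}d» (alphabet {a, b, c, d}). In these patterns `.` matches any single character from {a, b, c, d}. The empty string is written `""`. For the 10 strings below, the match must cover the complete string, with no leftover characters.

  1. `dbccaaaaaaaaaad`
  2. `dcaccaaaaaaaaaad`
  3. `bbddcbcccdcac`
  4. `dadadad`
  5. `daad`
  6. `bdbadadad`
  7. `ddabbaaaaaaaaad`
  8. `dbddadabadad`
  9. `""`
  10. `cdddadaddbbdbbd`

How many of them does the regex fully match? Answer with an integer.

6

1 → match
2 → match
3 → no match
4 → match
5 → no match
6 → match
7 → match
8 → no match
9 → match
10 → no match
Total matched: 6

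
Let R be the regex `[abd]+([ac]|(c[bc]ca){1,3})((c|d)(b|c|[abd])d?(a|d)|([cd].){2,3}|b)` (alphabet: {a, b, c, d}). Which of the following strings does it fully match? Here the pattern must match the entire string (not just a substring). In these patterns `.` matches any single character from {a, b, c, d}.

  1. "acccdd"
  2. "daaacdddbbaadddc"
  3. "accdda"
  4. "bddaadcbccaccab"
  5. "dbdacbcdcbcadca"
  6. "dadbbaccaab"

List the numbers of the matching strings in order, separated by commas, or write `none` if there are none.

1, 3

1 → match
2 → no match
3 → match
4 → no match
5 → no match
6 → no match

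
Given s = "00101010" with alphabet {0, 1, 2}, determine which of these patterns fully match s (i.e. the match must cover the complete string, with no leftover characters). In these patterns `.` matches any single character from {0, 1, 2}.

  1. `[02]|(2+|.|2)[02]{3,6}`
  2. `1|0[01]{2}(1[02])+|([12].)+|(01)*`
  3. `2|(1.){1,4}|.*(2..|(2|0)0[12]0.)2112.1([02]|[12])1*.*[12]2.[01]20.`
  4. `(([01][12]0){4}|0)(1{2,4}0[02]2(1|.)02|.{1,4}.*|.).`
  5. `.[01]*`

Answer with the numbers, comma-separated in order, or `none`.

1 → no match
2 → no match
3 → no match
4 → match
5 → match

4, 5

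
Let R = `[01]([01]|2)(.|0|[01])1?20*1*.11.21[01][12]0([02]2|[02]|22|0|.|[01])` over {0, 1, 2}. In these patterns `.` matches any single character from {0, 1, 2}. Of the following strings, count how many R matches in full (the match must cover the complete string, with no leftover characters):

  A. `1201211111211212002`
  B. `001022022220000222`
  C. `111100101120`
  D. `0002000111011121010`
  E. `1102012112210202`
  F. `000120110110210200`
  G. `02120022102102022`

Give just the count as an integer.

2

A → no match
B → no match
C. `111100101120` → no match
D → no match
E → match
F → match
G → no match
Total matched: 2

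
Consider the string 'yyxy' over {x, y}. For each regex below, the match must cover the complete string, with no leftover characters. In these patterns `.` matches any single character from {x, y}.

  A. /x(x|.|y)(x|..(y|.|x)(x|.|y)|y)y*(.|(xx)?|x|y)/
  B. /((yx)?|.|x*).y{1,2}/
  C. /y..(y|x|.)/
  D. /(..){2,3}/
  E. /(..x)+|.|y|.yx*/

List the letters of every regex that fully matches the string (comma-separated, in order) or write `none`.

C, D

A → no match — must start with 'x'
B → no match
C → match
D → match
E → no match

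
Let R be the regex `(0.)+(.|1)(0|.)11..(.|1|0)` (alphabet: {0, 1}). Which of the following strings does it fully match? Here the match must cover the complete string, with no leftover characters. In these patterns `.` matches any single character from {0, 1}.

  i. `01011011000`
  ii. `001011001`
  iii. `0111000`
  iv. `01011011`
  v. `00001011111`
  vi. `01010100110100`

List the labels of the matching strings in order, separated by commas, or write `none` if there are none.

i → match
ii → match
iii → no match
iv → no match
v → match
vi → no match

i, ii, v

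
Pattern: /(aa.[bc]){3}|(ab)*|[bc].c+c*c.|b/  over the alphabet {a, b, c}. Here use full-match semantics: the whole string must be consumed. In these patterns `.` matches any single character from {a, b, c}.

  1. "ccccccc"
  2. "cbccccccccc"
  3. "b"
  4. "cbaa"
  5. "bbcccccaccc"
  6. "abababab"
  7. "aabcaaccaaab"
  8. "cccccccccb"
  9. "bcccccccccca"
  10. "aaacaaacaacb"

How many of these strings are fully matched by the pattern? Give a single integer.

8

1 → match
2 → match
3 → match
4 → no match
5 → no match
6 → match
7 → match
8 → match
9 → match
10 → match
Total matched: 8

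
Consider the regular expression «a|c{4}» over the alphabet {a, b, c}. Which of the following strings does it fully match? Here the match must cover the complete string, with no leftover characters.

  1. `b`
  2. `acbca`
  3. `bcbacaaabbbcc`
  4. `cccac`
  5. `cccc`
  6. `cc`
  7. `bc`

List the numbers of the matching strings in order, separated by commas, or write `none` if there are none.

5

1 → no match
2 → no match
3 → no match
4 → no match
5 → match
6 → no match
7 → no match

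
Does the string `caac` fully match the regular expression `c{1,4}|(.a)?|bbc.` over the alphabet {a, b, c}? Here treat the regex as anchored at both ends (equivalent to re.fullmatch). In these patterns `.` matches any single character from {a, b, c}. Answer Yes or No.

No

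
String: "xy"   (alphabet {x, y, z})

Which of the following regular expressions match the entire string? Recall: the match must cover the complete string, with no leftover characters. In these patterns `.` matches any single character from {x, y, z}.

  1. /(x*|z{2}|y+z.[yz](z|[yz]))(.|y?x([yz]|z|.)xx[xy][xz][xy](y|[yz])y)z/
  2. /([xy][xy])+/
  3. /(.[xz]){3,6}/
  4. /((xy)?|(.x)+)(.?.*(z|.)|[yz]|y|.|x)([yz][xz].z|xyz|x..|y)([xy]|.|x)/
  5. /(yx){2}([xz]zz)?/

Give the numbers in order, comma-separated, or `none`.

2

1 → no match — must end with "z"
2 → match
3 → no match
4 → no match
5 → no match — must start with "yx"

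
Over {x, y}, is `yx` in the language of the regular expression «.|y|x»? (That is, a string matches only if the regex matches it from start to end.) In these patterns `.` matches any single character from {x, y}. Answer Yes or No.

No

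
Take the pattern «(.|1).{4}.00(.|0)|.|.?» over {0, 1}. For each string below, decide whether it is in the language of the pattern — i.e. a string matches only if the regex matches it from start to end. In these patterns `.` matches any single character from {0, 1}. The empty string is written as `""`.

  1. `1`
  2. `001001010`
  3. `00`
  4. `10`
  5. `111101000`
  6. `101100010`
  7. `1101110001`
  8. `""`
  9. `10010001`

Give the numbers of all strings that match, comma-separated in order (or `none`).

1. `1` → match
2. `001001010` → no match
3. `00` → no match
4. `10` → no match
5. `111101000` → match
6. `101100010` → no match
7. `1101110001` → no match
8. `""` → match
9. `10010001` → no match

1, 5, 8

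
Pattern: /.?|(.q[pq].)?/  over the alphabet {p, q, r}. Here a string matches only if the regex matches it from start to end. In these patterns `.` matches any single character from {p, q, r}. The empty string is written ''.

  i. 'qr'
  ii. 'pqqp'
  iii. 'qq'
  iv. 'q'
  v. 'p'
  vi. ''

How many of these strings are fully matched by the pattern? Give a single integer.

i → no match
ii → match
iii → no match
iv → match
v → match
vi → match
Total matched: 4

4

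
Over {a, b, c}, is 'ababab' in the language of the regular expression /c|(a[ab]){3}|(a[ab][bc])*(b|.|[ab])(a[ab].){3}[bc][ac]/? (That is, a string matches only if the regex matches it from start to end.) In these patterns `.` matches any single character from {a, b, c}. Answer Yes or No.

Yes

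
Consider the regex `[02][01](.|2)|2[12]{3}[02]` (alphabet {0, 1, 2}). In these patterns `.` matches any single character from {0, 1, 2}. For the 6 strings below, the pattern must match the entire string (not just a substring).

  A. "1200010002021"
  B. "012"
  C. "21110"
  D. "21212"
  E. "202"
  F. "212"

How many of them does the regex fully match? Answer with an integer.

5

A → no match
B. "012" → match
C. "21110" → match
D. "21212" → match
E. "202" → match
F. "212" → match
Total matched: 5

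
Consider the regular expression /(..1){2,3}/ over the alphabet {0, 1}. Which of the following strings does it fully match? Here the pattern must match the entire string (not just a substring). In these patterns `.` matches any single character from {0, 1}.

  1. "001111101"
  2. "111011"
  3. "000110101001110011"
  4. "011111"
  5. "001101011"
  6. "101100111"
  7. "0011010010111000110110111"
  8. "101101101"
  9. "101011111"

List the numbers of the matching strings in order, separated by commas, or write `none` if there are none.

1 → match
2 → match
3 → no match
4 → match
5 → match
6 → no match
7 → no match
8 → match
9 → match

1, 2, 4, 5, 8, 9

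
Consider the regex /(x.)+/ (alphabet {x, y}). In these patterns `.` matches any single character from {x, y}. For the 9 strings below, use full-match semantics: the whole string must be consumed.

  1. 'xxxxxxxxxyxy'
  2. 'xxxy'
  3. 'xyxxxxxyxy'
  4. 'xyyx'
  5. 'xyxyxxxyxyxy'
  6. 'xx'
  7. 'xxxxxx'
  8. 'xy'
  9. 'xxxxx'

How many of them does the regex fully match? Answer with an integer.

1 → match
2 → match
3 → match
4 → no match
5 → match
6 → match
7 → match
8 → match
9 → no match
Total matched: 7

7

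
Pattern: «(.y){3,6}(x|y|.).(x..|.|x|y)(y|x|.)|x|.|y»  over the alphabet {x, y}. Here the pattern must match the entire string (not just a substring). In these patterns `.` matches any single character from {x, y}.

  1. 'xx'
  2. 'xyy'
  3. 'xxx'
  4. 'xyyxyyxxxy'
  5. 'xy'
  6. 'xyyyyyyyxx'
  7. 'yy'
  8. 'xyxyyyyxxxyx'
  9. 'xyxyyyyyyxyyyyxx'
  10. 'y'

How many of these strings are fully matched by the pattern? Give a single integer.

3

1 → no match
2 → no match
3 → no match
4 → no match
5 → no match
6 → match
7 → no match
8 → match
9 → no match
10 → match
Total matched: 3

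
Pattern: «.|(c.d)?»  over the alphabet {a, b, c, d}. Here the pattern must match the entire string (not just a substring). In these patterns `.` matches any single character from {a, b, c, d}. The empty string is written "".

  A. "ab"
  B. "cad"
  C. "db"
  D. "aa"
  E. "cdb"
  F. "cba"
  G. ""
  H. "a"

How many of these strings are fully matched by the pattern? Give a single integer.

3

A → no match
B → match
C → no match
D → no match
E → no match
F → no match
G → match
H → match
Total matched: 3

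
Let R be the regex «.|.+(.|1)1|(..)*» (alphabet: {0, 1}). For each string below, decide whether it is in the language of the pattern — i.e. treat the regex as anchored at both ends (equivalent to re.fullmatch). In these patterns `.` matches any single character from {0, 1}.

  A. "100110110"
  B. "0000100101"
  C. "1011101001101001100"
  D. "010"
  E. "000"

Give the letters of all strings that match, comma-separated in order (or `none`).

B

A → no match
B → match
C → no match
D → no match
E → no match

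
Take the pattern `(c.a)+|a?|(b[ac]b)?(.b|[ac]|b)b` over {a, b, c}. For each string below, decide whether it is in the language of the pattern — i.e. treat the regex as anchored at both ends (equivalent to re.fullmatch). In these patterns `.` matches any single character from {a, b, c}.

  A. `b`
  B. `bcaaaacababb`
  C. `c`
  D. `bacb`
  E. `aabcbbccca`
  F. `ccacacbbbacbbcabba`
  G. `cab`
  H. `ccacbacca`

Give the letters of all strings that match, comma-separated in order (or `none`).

A → no match
B → no match
C → no match
D → no match
E → no match
F → no match
G → no match
H → match

H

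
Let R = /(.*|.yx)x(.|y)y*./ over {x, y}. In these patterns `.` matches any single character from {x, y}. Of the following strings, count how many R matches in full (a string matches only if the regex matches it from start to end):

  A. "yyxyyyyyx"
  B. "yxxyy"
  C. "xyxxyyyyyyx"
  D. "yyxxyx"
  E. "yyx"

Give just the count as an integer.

A → match
B → match
C → match
D → match
E → no match
Total matched: 4

4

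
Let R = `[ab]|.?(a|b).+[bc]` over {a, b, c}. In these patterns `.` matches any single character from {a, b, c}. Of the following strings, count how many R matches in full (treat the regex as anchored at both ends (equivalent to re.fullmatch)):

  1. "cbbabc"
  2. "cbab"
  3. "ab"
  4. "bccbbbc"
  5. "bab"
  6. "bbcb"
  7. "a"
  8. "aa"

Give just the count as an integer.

1 → match
2 → match
3 → no match
4 → match
5 → match
6 → match
7 → match
8 → no match
Total matched: 6

6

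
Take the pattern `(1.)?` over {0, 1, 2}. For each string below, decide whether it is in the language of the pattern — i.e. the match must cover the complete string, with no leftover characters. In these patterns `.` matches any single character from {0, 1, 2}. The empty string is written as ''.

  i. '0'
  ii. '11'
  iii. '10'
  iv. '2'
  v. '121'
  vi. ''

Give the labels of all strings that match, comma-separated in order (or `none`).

ii, iii, vi

i → no match
ii → match
iii → match
iv → no match
v → no match
vi → match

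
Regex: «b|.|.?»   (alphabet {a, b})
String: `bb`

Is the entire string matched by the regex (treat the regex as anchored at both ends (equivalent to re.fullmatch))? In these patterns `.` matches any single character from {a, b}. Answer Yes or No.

No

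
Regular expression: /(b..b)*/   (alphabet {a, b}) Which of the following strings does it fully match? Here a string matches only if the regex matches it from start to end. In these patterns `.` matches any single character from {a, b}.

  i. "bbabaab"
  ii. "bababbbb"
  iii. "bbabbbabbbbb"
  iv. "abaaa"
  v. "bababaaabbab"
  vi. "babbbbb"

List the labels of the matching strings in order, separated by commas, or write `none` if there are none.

iii

i. "bbabaab" → no match
ii. "bababbbb" → no match
iii. "bbabbbabbbbb" → match
iv. "abaaa" → no match
v. "bababaaabbab" → no match
vi. "babbbbb" → no match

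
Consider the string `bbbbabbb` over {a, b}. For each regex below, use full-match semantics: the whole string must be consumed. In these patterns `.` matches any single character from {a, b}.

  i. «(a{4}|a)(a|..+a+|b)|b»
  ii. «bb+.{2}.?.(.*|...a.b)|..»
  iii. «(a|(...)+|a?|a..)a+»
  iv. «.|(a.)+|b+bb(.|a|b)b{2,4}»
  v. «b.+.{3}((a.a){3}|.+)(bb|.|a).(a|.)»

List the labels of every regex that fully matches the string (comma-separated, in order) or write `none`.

ii, iv

i → no match
ii → match
iii → no match — must end with `a`
iv → match
v → no match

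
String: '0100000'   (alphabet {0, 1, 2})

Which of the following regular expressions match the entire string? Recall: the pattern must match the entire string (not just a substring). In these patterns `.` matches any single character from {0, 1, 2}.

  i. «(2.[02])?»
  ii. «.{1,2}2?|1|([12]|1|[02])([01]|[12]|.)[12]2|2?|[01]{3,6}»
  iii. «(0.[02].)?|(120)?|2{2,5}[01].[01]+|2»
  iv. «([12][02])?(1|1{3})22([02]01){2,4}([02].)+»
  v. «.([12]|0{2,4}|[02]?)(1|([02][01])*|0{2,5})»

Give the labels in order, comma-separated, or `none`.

v

i → no match
ii → no match
iii → no match
iv → no match
v → match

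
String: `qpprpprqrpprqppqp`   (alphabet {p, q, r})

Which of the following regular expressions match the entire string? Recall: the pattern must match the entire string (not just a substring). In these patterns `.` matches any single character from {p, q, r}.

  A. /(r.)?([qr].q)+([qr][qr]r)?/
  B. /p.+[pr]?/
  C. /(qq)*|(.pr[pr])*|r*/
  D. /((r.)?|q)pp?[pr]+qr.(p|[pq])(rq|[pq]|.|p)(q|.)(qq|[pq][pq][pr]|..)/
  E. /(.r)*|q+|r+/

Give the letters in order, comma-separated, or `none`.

A → no match
B → no match — must start with `p`
C → no match
D → match
E → no match

D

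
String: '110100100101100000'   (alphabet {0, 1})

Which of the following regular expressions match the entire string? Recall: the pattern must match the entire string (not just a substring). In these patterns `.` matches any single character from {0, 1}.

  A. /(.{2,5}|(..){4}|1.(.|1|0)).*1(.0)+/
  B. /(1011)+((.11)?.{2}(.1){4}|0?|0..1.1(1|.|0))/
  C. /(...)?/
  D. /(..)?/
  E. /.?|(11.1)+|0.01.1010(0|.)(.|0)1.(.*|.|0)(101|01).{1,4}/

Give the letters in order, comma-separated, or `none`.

A → match
B → no match — must start with '1011'
C → no match
D → no match
E → no match

A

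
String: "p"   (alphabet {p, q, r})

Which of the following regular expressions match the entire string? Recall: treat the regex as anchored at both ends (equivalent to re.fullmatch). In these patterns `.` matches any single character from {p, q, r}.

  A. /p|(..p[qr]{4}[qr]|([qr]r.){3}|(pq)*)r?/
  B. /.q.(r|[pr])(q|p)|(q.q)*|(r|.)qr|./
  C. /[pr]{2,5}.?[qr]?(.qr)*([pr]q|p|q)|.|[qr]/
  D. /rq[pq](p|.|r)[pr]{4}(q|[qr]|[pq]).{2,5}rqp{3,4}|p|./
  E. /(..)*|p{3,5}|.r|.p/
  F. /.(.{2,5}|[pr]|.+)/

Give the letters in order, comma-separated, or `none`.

A, B, C, D

A → match
B → match
C → match
D → match
E → no match
F → no match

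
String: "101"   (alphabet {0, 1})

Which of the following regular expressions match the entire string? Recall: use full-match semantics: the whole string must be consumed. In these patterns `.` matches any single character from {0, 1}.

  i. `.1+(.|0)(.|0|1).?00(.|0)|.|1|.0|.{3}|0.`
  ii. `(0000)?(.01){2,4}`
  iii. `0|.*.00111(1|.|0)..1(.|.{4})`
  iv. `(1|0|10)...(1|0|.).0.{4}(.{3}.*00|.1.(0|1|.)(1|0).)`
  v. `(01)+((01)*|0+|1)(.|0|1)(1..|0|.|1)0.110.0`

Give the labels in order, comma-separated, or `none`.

i

i → match
ii → no match
iii → no match
iv → no match
v → no match — must start with "01"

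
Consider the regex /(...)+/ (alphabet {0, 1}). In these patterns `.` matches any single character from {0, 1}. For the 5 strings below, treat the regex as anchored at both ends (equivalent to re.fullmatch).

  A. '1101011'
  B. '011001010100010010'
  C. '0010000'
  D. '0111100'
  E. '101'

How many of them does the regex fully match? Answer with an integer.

2

A → no match
B → match
C → no match
D → no match
E → match
Total matched: 2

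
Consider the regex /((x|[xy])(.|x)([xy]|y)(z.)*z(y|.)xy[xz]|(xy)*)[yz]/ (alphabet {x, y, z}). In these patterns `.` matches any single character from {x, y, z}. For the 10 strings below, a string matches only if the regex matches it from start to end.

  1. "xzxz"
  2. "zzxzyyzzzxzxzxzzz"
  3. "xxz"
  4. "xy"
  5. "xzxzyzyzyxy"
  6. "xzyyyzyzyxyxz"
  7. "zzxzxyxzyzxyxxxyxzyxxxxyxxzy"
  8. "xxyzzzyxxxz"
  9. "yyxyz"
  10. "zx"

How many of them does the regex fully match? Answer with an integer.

1 → no match
2 → no match
3 → no match
4 → no match
5 → no match
6 → no match
7 → no match
8 → no match
9 → no match
10 → no match
Total matched: 0

0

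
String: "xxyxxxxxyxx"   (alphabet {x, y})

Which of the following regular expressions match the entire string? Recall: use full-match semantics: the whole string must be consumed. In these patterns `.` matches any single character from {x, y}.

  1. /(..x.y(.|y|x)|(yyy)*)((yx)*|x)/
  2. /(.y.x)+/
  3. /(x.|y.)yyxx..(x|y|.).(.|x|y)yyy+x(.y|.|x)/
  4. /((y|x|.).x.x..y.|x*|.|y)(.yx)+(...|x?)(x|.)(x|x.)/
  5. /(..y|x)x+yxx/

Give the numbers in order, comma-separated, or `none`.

5

1 → no match
2 → no match
3 → no match
4 → no match
5 → match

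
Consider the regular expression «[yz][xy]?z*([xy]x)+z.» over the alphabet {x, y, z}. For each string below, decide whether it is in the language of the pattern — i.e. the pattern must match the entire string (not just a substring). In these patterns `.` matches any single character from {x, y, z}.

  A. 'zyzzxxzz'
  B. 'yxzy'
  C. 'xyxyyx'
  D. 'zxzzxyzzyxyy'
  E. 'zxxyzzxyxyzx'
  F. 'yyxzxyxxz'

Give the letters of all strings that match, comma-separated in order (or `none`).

A → match
B → no match
C → no match
D → no match
E → no match
F → no match

A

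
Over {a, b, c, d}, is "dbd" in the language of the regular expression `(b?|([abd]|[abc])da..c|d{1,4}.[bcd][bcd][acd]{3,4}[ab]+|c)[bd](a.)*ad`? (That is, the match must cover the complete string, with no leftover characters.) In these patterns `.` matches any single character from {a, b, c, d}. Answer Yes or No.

No

Every match must end with "ad", but "dbd" does not.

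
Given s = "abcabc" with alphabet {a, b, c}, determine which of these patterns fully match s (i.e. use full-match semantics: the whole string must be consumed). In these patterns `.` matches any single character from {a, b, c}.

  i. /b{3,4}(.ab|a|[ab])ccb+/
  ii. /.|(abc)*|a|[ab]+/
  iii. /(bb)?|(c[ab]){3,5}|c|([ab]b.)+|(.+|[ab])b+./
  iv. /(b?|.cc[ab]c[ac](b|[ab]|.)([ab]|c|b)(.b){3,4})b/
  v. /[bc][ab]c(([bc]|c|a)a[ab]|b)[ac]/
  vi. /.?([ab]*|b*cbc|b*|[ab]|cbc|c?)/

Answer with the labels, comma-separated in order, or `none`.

i → no match — must start with "b"
ii → match
iii → match
iv → no match — must end with "b"
v → no match
vi → no match

ii, iii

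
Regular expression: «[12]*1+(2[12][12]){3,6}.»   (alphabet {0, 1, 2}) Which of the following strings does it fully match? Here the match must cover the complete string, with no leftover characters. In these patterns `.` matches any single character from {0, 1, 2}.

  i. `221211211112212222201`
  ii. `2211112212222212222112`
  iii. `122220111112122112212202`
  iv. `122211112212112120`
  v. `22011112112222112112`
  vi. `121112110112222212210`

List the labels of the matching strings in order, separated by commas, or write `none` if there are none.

ii, iv

i → no match
ii → match
iii → no match
iv → match
v → no match
vi → no match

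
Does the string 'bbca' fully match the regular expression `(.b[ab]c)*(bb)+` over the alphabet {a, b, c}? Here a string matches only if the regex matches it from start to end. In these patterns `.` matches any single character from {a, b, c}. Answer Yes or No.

No

Every match must end with 'bb', but 'bbca' does not.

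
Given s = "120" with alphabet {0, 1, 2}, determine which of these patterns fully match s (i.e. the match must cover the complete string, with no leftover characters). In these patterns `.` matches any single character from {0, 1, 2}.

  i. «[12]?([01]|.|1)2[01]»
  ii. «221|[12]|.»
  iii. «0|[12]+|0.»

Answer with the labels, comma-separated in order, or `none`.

i

i → match
ii → no match
iii → no match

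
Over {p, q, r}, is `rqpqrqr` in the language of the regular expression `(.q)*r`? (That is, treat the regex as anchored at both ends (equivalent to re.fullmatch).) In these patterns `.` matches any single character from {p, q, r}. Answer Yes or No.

Yes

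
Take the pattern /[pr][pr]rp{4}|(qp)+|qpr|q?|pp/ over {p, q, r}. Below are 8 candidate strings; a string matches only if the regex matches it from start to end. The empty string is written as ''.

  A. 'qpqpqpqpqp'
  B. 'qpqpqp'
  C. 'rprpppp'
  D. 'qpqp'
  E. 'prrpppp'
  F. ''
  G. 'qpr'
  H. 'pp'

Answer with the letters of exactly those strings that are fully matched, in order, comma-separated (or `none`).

A → match
B → match
C → match
D → match
E → match
F → match
G → match
H → match

A, B, C, D, E, F, G, H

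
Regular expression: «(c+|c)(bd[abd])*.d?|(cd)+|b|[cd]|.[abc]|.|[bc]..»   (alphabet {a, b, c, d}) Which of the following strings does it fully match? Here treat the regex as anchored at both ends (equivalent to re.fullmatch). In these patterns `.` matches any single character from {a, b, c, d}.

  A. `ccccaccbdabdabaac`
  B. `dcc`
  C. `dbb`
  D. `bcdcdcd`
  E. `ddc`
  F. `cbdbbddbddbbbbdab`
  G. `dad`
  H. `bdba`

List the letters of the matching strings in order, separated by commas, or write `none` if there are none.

none

A → no match
B → no match
C → no match
D → no match
E → no match
F → no match
G → no match
H → no match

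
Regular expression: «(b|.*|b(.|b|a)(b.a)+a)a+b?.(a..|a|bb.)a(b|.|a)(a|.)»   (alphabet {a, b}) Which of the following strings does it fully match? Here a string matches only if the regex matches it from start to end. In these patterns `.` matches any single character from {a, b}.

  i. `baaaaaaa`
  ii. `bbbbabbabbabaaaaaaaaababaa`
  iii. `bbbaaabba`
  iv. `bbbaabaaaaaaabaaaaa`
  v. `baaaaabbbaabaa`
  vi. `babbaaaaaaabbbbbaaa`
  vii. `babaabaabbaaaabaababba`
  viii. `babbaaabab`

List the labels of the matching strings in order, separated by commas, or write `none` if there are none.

i, iv, vi

i. `baaaaaaa` → match
ii → no match
iii. `bbbaaabba` → no match
iv → match
v → no match
vi → match
vii → no match
viii. `babbaaabab` → no match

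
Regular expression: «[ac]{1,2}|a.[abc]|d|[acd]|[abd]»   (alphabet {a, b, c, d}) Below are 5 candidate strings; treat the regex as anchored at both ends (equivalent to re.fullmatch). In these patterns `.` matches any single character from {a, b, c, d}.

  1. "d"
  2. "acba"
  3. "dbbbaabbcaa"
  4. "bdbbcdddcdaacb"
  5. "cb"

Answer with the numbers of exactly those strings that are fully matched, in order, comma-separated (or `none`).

1 → match
2 → no match
3 → no match
4 → no match
5 → no match

1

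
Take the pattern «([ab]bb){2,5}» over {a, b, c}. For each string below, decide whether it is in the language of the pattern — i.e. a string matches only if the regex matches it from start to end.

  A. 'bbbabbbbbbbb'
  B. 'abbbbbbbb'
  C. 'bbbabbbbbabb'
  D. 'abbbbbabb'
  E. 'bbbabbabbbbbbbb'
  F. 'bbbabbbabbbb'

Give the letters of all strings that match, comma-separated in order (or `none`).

A, B, C, D, E

A → match
B → match
C → match
D → match
E → match
F → no match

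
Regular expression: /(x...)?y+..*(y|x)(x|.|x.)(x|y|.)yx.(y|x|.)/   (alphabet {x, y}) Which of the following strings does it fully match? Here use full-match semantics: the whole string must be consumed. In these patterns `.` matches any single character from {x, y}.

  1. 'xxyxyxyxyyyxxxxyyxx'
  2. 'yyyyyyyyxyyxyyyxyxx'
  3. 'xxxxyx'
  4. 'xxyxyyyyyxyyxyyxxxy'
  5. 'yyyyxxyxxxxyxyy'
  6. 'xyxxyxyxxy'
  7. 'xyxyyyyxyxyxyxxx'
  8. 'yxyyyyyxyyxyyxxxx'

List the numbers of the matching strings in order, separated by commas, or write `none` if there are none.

5, 7

1 → no match
2 → no match
3. 'xxxxyx' → no match
4 → no match
5 → match
6. 'xyxxyxyxxy' → no match
7 → match
8 → no match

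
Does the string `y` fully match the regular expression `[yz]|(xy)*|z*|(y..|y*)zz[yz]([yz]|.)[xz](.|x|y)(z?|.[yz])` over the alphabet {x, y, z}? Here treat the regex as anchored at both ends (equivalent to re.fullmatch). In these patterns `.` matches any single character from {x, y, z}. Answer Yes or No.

Yes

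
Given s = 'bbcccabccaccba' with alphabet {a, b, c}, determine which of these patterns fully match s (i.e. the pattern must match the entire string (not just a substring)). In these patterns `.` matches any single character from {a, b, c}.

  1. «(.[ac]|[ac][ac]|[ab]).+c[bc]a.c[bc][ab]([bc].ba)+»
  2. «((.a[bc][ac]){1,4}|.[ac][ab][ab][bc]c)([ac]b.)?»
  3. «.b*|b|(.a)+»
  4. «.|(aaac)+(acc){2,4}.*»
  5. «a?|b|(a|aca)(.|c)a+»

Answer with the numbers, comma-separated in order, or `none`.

1

1 → match
2 → no match
3 → no match
4 → no match
5 → no match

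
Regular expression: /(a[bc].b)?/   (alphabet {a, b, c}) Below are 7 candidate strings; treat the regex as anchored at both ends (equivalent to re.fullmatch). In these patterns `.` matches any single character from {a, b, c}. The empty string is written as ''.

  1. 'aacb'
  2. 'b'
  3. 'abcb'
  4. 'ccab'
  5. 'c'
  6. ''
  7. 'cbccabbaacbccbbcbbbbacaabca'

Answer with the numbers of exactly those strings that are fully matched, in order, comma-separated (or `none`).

3, 6

1 → no match
2 → no match
3 → match
4 → no match
5 → no match
6 → match
7 → no match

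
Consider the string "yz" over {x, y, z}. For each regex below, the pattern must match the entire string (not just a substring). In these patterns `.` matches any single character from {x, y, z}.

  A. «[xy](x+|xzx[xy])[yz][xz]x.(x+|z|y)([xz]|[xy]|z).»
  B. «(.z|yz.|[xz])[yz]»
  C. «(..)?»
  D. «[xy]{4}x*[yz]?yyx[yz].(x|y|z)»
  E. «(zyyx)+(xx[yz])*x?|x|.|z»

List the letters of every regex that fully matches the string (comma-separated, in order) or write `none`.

C

A → no match
B → no match
C → match
D → no match
E → no match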